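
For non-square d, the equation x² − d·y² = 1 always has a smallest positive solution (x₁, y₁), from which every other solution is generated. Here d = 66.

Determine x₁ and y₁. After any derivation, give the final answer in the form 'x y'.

65 8

√66 = [8; 8,16, …], period ℓ=2 (even) → k=1
i=0: a=8 ⇒ p=8, q=1
i=1: a=8 ⇒ p=65, q=8
→ (65, 8).  Check: 65²=4225, 66·8²=4224, difference 1.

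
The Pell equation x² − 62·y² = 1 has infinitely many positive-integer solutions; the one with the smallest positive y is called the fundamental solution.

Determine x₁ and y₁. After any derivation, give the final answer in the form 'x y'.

√62 → a₀=7, period (1,6,1,14); ℓ=4 even so k=3
k=0  a_k=7  p_k/q_k = 7/1
…
k=2  a_k=6  p_k/q_k = 55/7
k=3  a_k=1  p_k/q_k = 63/8
→ (63, 8).  Check: 63²=3969, 62·8²=3968, difference 1.

63 8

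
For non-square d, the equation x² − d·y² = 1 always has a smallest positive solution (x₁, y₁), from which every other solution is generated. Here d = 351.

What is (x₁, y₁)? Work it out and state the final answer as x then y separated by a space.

√351 = [18; 1,2,1,3,2,2,2,3,1,2,1,36, …], period ℓ=12 (even) → k=11
step 0: (18, 1)  from 18·(1,0) + (0,1)
step 1: (19, 1)  from 1·(18,1) + (1,0)
step 2: (56, 3)  from 2·(19,1) + (18,1)
…
step 4: (281, 15)  from 3·(75,4) + (56,3)
step 5: (637, 34)  from 2·(281,15) + (75,4)
…
step 9: (16543, 883)  from 1·(12796,683) + (3747,200)
step 10: (45882, 2449)  from 2·(16543,883) + (12796,683)
step 11: (62425, 3332)  from 1·(45882,2449) + (16543,883)
(x₁, y₁) = (62425, 3332);  62425² − 351·3332² = 1 ✓

62425 3332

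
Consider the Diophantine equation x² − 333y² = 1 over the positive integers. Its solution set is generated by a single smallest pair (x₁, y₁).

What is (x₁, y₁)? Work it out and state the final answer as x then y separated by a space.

[18; 4,36] for √333; ℓ=2 ⇒ convergent index 1
k=0  a_k=18  p_k/q_k = 18/1
k=1  a_k=4  p_k/q_k = 73/4
fundamental: x₁=73, y₁=4  (since 5329 − 333·16 = 1)

73 4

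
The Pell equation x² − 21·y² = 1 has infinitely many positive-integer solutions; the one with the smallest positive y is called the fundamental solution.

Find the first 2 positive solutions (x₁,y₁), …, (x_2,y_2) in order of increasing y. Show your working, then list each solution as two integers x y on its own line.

√21 → a₀=4, period (1,1,2,1,1,8); ℓ=6 even so k=5
k=0  a_k=4  p_k/q_k = 4/1
k=1  a_k=1  p_k/q_k = 5/1
k=2  a_k=1  p_k/q_k = 9/2
k=3  a_k=2  p_k/q_k = 23/5
k=4  a_k=1  p_k/q_k = 32/7
k=5  a_k=1  p_k/q_k = 55/12
→ (55, 12).  Check: 55²=3025, 21·12²=3024, difference 1.
(x_2, y_2) = (55·55 + 21·12·12, 55·12 + 12·55) = (6049, 1320)

55 12
6049 1320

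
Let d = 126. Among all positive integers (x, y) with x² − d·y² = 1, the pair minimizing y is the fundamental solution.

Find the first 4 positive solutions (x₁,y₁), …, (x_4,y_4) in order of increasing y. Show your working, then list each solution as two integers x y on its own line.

[11; 4,2,4,22] for √126; ℓ=4 ⇒ convergent index 3
step 0: (11, 1)  from 11·(1,0) + (0,1)
step 1: (45, 4)  from 4·(11,1) + (1,0)
step 2: (101, 9)  from 2·(45,4) + (11,1)
step 3: (449, 40)  from 4·(101,9) + (45,4)
(x₁, y₁) = (449, 40);  449² − 126·40² = 1 ✓
(449+40√126)^2 = 403201 + 35920√126
(449+40√126)^3 = 362074049 + 32256120√126
(449+40√126)^4 = 325142092801 + 28965959840√126

449 40
403201 35920
362074049 32256120
325142092801 28965959840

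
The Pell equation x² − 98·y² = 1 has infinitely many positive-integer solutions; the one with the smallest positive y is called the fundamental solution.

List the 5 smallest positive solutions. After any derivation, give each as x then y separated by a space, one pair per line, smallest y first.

d=98: √d = [9; 1,8,1,18] (ℓ=4, even), read p_3/q_3
k=0  a_k=9  p_k/q_k = 9/1
k=1  a_k=1  p_k/q_k = 10/1
k=2  a_k=8  p_k/q_k = 89/9
k=3  a_k=1  p_k/q_k = 99/10
fundamental: x₁=99, y₁=10  (since 9801 − 98·100 = 1)
(x_2, y_2) = (99·99 + 98·10·10, 99·10 + 10·99) = (19601, 1980)
(x_3, y_3) = (99·19601 + 98·10·1980, 99·1980 + 10·19601) = (3880899, 392030)
(x_4, y_4) = (99·3880899 + 98·10·392030, 99·392030 + 10·3880899) = (768398401, 77619960)
(x_5, y_5) = (99·768398401 + 98·10·77619960, 99·77619960 + 10·768398401) = (152139002499, 15368360050)

99 10
19601 1980
3880899 392030
768398401 77619960
152139002499 15368360050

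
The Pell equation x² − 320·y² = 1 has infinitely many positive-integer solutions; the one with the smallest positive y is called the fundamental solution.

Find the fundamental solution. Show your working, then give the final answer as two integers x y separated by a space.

161 9

√320 → a₀=17, period (1,7,1,34); ℓ=4 even so k=3
step 0: (17, 1)  from 17·(1,0) + (0,1)
…
step 2: (143, 8)  from 7·(18,1) + (17,1)
step 3: (161, 9)  from 1·(143,8) + (18,1)
fundamental: x₁=161, y₁=9  (since 25921 − 320·81 = 1)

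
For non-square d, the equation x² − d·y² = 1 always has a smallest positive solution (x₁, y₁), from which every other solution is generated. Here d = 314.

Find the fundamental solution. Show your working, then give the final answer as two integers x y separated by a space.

d=314: √d = [17; 1,2,1,1,2,1,34] (ℓ=7, odd), read p_13/q_13
i=0: a=17 ⇒ p=17, q=1
i=1: a=1 ⇒ p=18, q=1
i=2: a=2 ⇒ p=53, q=3
i=3: a=1 ⇒ p=71, q=4
i=4: a=1 ⇒ p=124, q=7
i=5: a=2 ⇒ p=319, q=18
…
i=8: a=1 ⇒ p=15824, q=893
…
i=11: a=1 ⇒ p=109882, q=6201
i=12: a=2 ⇒ p=282617, q=15949
i=13: a=1 ⇒ p=392499, q=22150
fundamental: x₁=392499, y₁=22150  (since 154055465001 − 314·490622500 = 1)

392499 22150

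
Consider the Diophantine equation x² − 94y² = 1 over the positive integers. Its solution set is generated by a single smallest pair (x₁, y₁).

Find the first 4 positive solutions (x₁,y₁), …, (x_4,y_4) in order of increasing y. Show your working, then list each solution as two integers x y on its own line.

2143295 221064
9187426914049 947610731760
39382732335491159615 4062018686654877336
168817626601983862467148801 17412208682026983028992480

[9; 1,2,3,1,1,…,2,1,18] for √94; ℓ=16 ⇒ convergent index 15
i=0: a=9 ⇒ p=9, q=1
…
i=4: a=1 ⇒ p=126, q=13
…
i=6: a=5 ⇒ p=1241, q=128
i=7: a=1 ⇒ p=1464, q=151
…
i=9: a=1 ⇒ p=14417, q=1487
i=10: a=5 ⇒ p=85038, q=8771
…
i=12: a=1 ⇒ p=184493, q=19029
i=13: a=3 ⇒ p=652934, q=67345
i=14: a=2 ⇒ p=1490361, q=153719
i=15: a=1 ⇒ p=2143295, q=221064
fundamental: x₁=2143295, y₁=221064  (since 4593713457025 − 94·48869292096 = 1)
(2143295+221064√94)^2 = 9187426914049 + 947610731760√94
(2143295+221064√94)^3 = 39382732335491159615 + 4062018686654877336√94
(2143295+221064√94)^4 = 168817626601983862467148801 + 17412208682026983028992480√94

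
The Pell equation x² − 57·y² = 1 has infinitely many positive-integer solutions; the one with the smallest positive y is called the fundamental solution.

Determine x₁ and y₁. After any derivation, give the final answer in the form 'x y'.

[7; 1,1,4,1,1,14] for √57; ℓ=6 ⇒ convergent index 5
a_0=7:  p_0=7·1+0=7,  q_0=7·0+1=1
…
a_3=4:  p_3=4·15+8=68,  q_3=4·2+1=9
a_4=1:  p_4=1·68+15=83,  q_4=1·9+2=11
a_5=1:  p_5=1·83+68=151,  q_5=1·11+9=20
fundamental: x₁=151, y₁=20  (since 22801 − 57·400 = 1)

151 20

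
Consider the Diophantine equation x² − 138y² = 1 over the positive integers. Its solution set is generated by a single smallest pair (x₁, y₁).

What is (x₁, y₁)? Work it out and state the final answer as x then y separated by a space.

[11; 1,2,1,22] for √138; ℓ=4 ⇒ convergent index 3
step 0: (11, 1)  from 11·(1,0) + (0,1)
step 1: (12, 1)  from 1·(11,1) + (1,0)
step 2: (35, 3)  from 2·(12,1) + (11,1)
step 3: (47, 4)  from 1·(35,3) + (12,1)
→ (47, 4).  Check: 47²=2209, 138·4²=2208, difference 1.

47 4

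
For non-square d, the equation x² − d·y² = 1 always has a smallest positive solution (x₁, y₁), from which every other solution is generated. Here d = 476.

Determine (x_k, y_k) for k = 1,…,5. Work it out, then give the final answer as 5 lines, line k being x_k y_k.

28799 1320
1658764801 76029360
95541534979199 4379139075960
5503001330073139201 252229652421114720
316961870514011136719999 14527923515772226566600

[21; 1,4,2,10,2,4,1,42] for √476; ℓ=8 ⇒ convergent index 7
step 0: (21, 1)  from 21·(1,0) + (0,1)
step 1: (22, 1)  from 1·(21,1) + (1,0)
step 2: (109, 5)  from 4·(22,1) + (21,1)
step 3: (240, 11)  from 2·(109,5) + (22,1)
step 4: (2509, 115)  from 10·(240,11) + (109,5)
…
step 6: (23541, 1079)  from 4·(5258,241) + (2509,115)
step 7: (28799, 1320)  from 1·(23541,1079) + (5258,241)
→ (28799, 1320).  Check: 28799²=829382401, 476·1320²=829382400, difference 1.
k=2:  x_2 = 28799·28799+476·1320·1320 = 1658764801,  y_2 = 28799·1320+1320·28799 = 76029360
k=3:  x_3 = 28799·1658764801+476·1320·76029360 = 95541534979199,  y_3 = 28799·76029360+1320·1658764801 = 4379139075960
k=4:  x_4 = 28799·95541534979199+476·1320·4379139075960 = 5503001330073139201,  y_4 = 28799·4379139075960+1320·95541534979199 = 252229652421114720
k=5:  x_5 = 28799·5503001330073139201+476·1320·252229652421114720 = 316961870514011136719999,  y_5 = 28799·252229652421114720+1320·5503001330073139201 = 14527923515772226566600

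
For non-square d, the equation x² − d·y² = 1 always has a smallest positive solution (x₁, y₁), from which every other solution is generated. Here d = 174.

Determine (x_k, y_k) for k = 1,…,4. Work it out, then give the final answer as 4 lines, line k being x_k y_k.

d=174: √d = [13; 5,4,5,26] (ℓ=4, even), read p_3/q_3
k=0  a_k=13  p_k/q_k = 13/1
…
k=2  a_k=4  p_k/q_k = 277/21
k=3  a_k=5  p_k/q_k = 1451/110
(x₁, y₁) = (1451, 110);  1451² − 174·110² = 1 ✓
(1451+110√174)^2 = 4210801 + 319220√174
(1451+110√174)^3 = 12219743051 + 926376330√174
(1451+110√174)^4 = 35461690123201 + 2688343790440√174

1451 110
4210801 319220
12219743051 926376330
35461690123201 2688343790440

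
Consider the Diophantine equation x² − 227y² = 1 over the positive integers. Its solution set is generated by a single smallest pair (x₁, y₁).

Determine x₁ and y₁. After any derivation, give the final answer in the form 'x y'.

226 15

d=227: √d = [15; 15,30] (ℓ=2, even), read p_1/q_1
i=0: a=15 ⇒ p=15, q=1
i=1: a=15 ⇒ p=226, q=15
fundamental: x₁=226, y₁=15  (since 51076 − 227·225 = 1)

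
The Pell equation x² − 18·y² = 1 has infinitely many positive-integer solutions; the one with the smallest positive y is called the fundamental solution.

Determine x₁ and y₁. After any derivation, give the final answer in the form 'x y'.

17 4

[4; 4,8] for √18; ℓ=2 ⇒ convergent index 1
i=0: a=4 ⇒ p=4, q=1
i=1: a=4 ⇒ p=17, q=4
fundamental: x₁=17, y₁=4  (since 289 − 18·16 = 1)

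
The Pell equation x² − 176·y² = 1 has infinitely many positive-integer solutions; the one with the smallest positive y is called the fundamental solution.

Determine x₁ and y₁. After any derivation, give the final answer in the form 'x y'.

[13; 3,1,3,26] for √176; ℓ=4 ⇒ convergent index 3
a_0=13:  p_0=13·1+0=13,  q_0=13·0+1=1
a_1=3:  p_1=3·13+1=40,  q_1=3·1+0=3
a_2=1:  p_2=1·40+13=53,  q_2=1·3+1=4
a_3=3:  p_3=3·53+40=199,  q_3=3·4+3=15
→ (199, 15).  Check: 199²=39601, 176·15²=39600, difference 1.

199 15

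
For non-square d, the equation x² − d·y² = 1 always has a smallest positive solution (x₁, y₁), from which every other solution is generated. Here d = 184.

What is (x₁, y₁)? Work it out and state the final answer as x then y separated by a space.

24335 1794

√184 = [13; 1,1,3,2,1,2,1,2,3,1,1,26, …], period ℓ=12 (even) → k=11
step 0: (13, 1)  from 13·(1,0) + (0,1)
step 1: (14, 1)  from 1·(13,1) + (1,0)
step 2: (27, 2)  from 1·(14,1) + (13,1)
step 3: (95, 7)  from 3·(27,2) + (14,1)
…
step 5: (312, 23)  from 1·(217,16) + (95,7)
…
step 7: (1153, 85)  from 1·(841,62) + (312,23)
step 8: (3147, 232)  from 2·(1153,85) + (841,62)
…
step 10: (13741, 1013)  from 1·(10594,781) + (3147,232)
step 11: (24335, 1794)  from 1·(13741,1013) + (10594,781)
(x₁, y₁) = (24335, 1794);  24335² − 184·1794² = 1 ✓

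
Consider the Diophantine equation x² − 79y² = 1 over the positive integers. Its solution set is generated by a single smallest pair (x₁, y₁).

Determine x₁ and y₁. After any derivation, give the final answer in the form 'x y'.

√79 → a₀=8, period (1,7,1,16); ℓ=4 even so k=3
i=0: a=8 ⇒ p=8, q=1
i=1: a=1 ⇒ p=9, q=1
i=2: a=7 ⇒ p=71, q=8
i=3: a=1 ⇒ p=80, q=9
→ (80, 9).  Check: 80²=6400, 79·9²=6399, difference 1.

80 9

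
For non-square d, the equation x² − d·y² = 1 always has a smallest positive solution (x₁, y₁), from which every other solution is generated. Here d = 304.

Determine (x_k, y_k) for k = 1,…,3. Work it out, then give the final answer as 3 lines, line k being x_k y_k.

√304 → a₀=17, period (2,3,2,1,1,1,1,1,2,3,2,34); ℓ=12 even so k=11
k=0  a_k=17  p_k/q_k = 17/1
…
k=3  a_k=2  p_k/q_k = 279/16
k=4  a_k=1  p_k/q_k = 401/23
…
k=8  a_k=1  p_k/q_k = 2842/163
…
k=10  a_k=3  p_k/q_k = 25177/1444
k=11  a_k=2  p_k/q_k = 57799/3315
→ (57799, 3315).  Check: 57799²=3340724401, 304·3315²=3340724400, difference 1.
(57799+3315√304)^2 = 6681448801 + 383207370√304
(57799+3315√304)^3 = 772362118440199 + 44298005553945√304

57799 3315
6681448801 383207370
772362118440199 44298005553945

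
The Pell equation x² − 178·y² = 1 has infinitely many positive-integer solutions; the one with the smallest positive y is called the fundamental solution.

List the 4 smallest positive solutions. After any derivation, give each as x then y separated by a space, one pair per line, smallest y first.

1601 120
5126401 384240
16414734401 1230336360
52559974425601 3939536640480

d=178: √d = [13; 2,1,12,1,2,26] (ℓ=6, even), read p_5/q_5
k=0  a_k=13  p_k/q_k = 13/1
k=1  a_k=2  p_k/q_k = 27/2
k=2  a_k=1  p_k/q_k = 40/3
k=3  a_k=12  p_k/q_k = 507/38
k=4  a_k=1  p_k/q_k = 547/41
k=5  a_k=2  p_k/q_k = 1601/120
fundamental: x₁=1601, y₁=120  (since 2563201 − 178·14400 = 1)
(1601+120√178)^2 = 5126401 + 384240√178
(1601+120√178)^3 = 16414734401 + 1230336360√178
(1601+120√178)^4 = 52559974425601 + 3939536640480√178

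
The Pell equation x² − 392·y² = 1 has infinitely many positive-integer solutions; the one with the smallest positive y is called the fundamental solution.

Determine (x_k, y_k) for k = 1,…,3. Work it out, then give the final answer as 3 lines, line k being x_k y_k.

[19; 1,3,1,38] for √392; ℓ=4 ⇒ convergent index 3
step 0: (19, 1)  from 19·(1,0) + (0,1)
step 1: (20, 1)  from 1·(19,1) + (1,0)
step 2: (79, 4)  from 3·(20,1) + (19,1)
step 3: (99, 5)  from 1·(79,4) + (20,1)
→ (99, 5).  Check: 99²=9801, 392·5²=9800, difference 1.
k=2:  x_2 = 99·99+392·5·5 = 19601,  y_2 = 99·5+5·99 = 990
k=3:  x_3 = 99·19601+392·5·990 = 3880899,  y_3 = 99·990+5·19601 = 196015

99 5
19601 990
3880899 196015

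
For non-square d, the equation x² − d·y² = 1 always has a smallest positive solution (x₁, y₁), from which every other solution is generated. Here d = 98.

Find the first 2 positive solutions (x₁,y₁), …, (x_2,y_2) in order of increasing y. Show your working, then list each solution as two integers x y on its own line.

99 10
19601 1980

√98 = [9; 1,8,1,18, …], period ℓ=4 (even) → k=3
step 0: (9, 1)  from 9·(1,0) + (0,1)
step 1: (10, 1)  from 1·(9,1) + (1,0)
step 2: (89, 9)  from 8·(10,1) + (9,1)
step 3: (99, 10)  from 1·(89,9) + (10,1)
fundamental: x₁=99, y₁=10  (since 9801 − 98·100 = 1)
n=2: (99,10)∘(99,10) = (99·99+98·10·10, 99·10+10·99) = (19601,1980)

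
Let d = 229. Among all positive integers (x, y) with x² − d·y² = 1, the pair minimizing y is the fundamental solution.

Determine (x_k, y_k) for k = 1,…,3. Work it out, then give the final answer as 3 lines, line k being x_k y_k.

[15; 7,1,1,7,30] for √229; ℓ=5 ⇒ convergent index 9
a_0=15:  p_0=15·1+0=15,  q_0=15·0+1=1
a_1=7:  p_1=7·15+1=106,  q_1=7·1+0=7
a_2=1:  p_2=1·106+15=121,  q_2=1·7+1=8
a_3=1:  p_3=1·121+106=227,  q_3=1·8+7=15
a_4=7:  p_4=7·227+121=1710,  q_4=7·15+8=113
a_5=30:  p_5=30·1710+227=51527,  q_5=30·113+15=3405
…
a_8=1:  p_8=1·413926+362399=776325,  q_8=1·27353+23948=51301
a_9=7:  p_9=7·776325+413926=5848201,  q_9=7·51301+27353=386460
→ (5848201, 386460).  Check: 5848201²=34201454936401, 229·386460²=34201454936400, difference 1.
n=2: (5848201,386460)∘(5848201,386460) = (5848201·5848201+229·386460·386460, 5848201·386460+386460·5848201) = (68402909872801,4520191516920)
n=3: (68402909872801,4520191516920)∘(5848201,386460) = (5848201·68402909872801+229·386460·4520191516920, 5848201·4520191516920+386460·68402909872801) = (800067931842043513801,52869977098885735380)

5848201 386460
68402909872801 4520191516920
800067931842043513801 52869977098885735380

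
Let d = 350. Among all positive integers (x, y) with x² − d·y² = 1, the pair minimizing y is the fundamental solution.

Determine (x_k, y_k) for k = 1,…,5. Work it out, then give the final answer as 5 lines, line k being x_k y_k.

449 24
403201 21552
362074049 19353672
325142092801 17379575904
291977237261249 15606839808120

√350 = [18; 1,2,2,2,1,36, …], period ℓ=6 (even) → k=5
a_0=18:  p_0=18·1+0=18,  q_0=18·0+1=1
a_1=1:  p_1=1·18+1=19,  q_1=1·1+0=1
…
a_4=2:  p_4=2·131+56=318,  q_4=2·7+3=17
a_5=1:  p_5=1·318+131=449,  q_5=1·17+7=24
→ (449, 24).  Check: 449²=201601, 350·24²=201600, difference 1.
(x_2, y_2) = (449·449 + 350·24·24, 449·24 + 24·449) = (403201, 21552)
(x_3, y_3) = (449·403201 + 350·24·21552, 449·21552 + 24·403201) = (362074049, 19353672)
(x_4, y_4) = (449·362074049 + 350·24·19353672, 449·19353672 + 24·362074049) = (325142092801, 17379575904)
(x_5, y_5) = (449·325142092801 + 350·24·17379575904, 449·17379575904 + 24·325142092801) = (291977237261249, 15606839808120)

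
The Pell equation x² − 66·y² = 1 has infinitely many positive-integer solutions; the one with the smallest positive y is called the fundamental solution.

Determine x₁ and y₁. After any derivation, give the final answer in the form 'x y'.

√66 = [8; 8,16, …], period ℓ=2 (even) → k=1
step 0: (8, 1)  from 8·(1,0) + (0,1)
step 1: (65, 8)  from 8·(8,1) + (1,0)
fundamental: x₁=65, y₁=8  (since 4225 − 66·64 = 1)

65 8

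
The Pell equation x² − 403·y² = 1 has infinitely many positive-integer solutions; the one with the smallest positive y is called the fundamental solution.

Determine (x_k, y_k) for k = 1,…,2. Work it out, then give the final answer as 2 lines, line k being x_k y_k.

√403 → a₀=20, period (13,2,1,3,1,3,1,2,13,40); ℓ=10 even so k=9
k=0  a_k=20  p_k/q_k = 20/1
…
k=2  a_k=2  p_k/q_k = 542/27
k=3  a_k=1  p_k/q_k = 803/40
k=4  a_k=3  p_k/q_k = 2951/147
k=5  a_k=1  p_k/q_k = 3754/187
…
k=7  a_k=1  p_k/q_k = 17967/895
k=8  a_k=2  p_k/q_k = 50147/2498
k=9  a_k=13  p_k/q_k = 669878/33369
(x₁, y₁) = (669878, 33369);  669878² − 403·33369² = 1 ✓
n=2: (669878,33369)∘(669878,33369) = (669878·669878+403·33369·33369, 669878·33369+33369·669878) = (897473069767,44706317964)

669878 33369
897473069767 44706317964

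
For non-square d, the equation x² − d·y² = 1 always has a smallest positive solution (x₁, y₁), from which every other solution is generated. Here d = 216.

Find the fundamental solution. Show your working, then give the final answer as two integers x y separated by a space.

d=216: √d = [14; 1,2,3,2,1,28] (ℓ=6, even), read p_5/q_5
step 0: (14, 1)  from 14·(1,0) + (0,1)
…
step 2: (44, 3)  from 2·(15,1) + (14,1)
step 3: (147, 10)  from 3·(44,3) + (15,1)
step 4: (338, 23)  from 2·(147,10) + (44,3)
step 5: (485, 33)  from 1·(338,23) + (147,10)
→ (485, 33).  Check: 485²=235225, 216·33²=235224, difference 1.

485 33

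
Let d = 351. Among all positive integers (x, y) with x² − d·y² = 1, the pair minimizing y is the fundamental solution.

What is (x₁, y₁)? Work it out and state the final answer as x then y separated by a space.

√351 = [18; 1,2,1,3,2,2,2,3,1,2,1,36, …], period ℓ=12 (even) → k=11
i=0: a=18 ⇒ p=18, q=1
…
i=2: a=2 ⇒ p=56, q=3
i=3: a=1 ⇒ p=75, q=4
…
i=5: a=2 ⇒ p=637, q=34
…
i=7: a=2 ⇒ p=3747, q=200
i=8: a=3 ⇒ p=12796, q=683
…
i=10: a=2 ⇒ p=45882, q=2449
i=11: a=1 ⇒ p=62425, q=3332
fundamental: x₁=62425, y₁=3332  (since 3896880625 − 351·11102224 = 1)

62425 3332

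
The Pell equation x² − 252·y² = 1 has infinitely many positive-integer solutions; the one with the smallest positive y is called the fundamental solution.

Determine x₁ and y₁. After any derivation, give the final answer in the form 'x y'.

√252 → a₀=15, period (1,6,1,30); ℓ=4 even so k=3
a_0=15:  p_0=15·1+0=15,  q_0=15·0+1=1
a_1=1:  p_1=1·15+1=16,  q_1=1·1+0=1
a_2=6:  p_2=6·16+15=111,  q_2=6·1+1=7
a_3=1:  p_3=1·111+16=127,  q_3=1·7+1=8
fundamental: x₁=127, y₁=8  (since 16129 − 252·64 = 1)

127 8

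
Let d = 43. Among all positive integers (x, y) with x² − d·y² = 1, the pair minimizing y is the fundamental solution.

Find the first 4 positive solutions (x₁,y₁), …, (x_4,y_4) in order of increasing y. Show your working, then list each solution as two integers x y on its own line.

3482 531
24248647 3697884
168867574226 25752063645
1175993762661217 179337367525896

d=43: √d = [6; 1,1,3,1,5,1,3,1,1,12] (ℓ=10, even), read p_9/q_9
k=0  a_k=6  p_k/q_k = 6/1
…
k=2  a_k=1  p_k/q_k = 13/2
k=3  a_k=3  p_k/q_k = 46/7
k=4  a_k=1  p_k/q_k = 59/9
…
k=6  a_k=1  p_k/q_k = 400/61
…
k=8  a_k=1  p_k/q_k = 1941/296
k=9  a_k=1  p_k/q_k = 3482/531
fundamental: x₁=3482, y₁=531  (since 12124324 − 43·281961 = 1)
(3482+531√43)^2 = 24248647 + 3697884√43
(3482+531√43)^3 = 168867574226 + 25752063645√43
(3482+531√43)^4 = 1175993762661217 + 179337367525896√43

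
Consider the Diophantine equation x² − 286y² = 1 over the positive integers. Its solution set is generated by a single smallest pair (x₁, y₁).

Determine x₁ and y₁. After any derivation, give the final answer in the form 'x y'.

d=286: √d = [16; 1,10,3,3,2,3,3,10,1,32] (ℓ=10, even), read p_9/q_9
k=0  a_k=16  p_k/q_k = 16/1
…
k=5  a_k=2  p_k/q_k = 4397/260
…
k=8  a_k=10  p_k/q_k = 512132/30283
k=9  a_k=1  p_k/q_k = 561835/33222
fundamental: x₁=561835, y₁=33222  (since 315658567225 − 286·1103701284 = 1)

561835 33222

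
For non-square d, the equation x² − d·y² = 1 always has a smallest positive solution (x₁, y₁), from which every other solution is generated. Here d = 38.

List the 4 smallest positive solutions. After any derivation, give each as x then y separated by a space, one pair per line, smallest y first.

37 6
2737 444
202501 32850
14982337 2430456

d=38: √d = [6; 6,12] (ℓ=2, even), read p_1/q_1
k=0  a_k=6  p_k/q_k = 6/1
k=1  a_k=6  p_k/q_k = 37/6
→ (37, 6).  Check: 37²=1369, 38·6²=1368, difference 1.
n=2: (37,6)∘(37,6) = (37·37+38·6·6, 37·6+6·37) = (2737,444)
n=3: (2737,444)∘(37,6) = (37·2737+38·6·444, 37·444+6·2737) = (202501,32850)
n=4: (202501,32850)∘(37,6) = (37·202501+38·6·32850, 37·32850+6·202501) = (14982337,2430456)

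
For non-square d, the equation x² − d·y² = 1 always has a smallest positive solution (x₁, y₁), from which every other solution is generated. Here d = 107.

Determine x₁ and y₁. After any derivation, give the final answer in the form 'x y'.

√107 = [10; 2,1,9,1,2,20, …], period ℓ=6 (even) → k=5
a_0=10:  p_0=10·1+0=10,  q_0=10·0+1=1
a_1=2:  p_1=2·10+1=21,  q_1=2·1+0=2
…
a_3=9:  p_3=9·31+21=300,  q_3=9·3+2=29
a_4=1:  p_4=1·300+31=331,  q_4=1·29+3=32
a_5=2:  p_5=2·331+300=962,  q_5=2·32+29=93
→ (962, 93).  Check: 962²=925444, 107·93²=925443, difference 1.

962 93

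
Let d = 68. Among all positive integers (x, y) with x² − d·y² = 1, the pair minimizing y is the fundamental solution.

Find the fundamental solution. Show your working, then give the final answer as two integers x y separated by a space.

√68 → a₀=8, period (4,16); ℓ=2 even so k=1
a_0=8:  p_0=8·1+0=8,  q_0=8·0+1=1
a_1=4:  p_1=4·8+1=33,  q_1=4·1+0=4
fundamental: x₁=33, y₁=4  (since 1089 − 68·16 = 1)

33 4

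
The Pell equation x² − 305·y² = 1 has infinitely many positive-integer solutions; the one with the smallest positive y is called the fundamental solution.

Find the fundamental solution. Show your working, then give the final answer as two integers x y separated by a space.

d=305: √d = [17; 2,6,2,34] (ℓ=4, even), read p_3/q_3
a_0=17:  p_0=17·1+0=17,  q_0=17·0+1=1
…
a_2=6:  p_2=6·35+17=227,  q_2=6·2+1=13
a_3=2:  p_3=2·227+35=489,  q_3=2·13+2=28
(x₁, y₁) = (489, 28);  489² − 305·28² = 1 ✓

489 28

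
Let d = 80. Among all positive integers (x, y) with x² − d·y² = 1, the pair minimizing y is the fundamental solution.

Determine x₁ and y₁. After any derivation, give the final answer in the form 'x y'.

d=80: √d = [8; 1,16] (ℓ=2, even), read p_1/q_1
step 0: (8, 1)  from 8·(1,0) + (0,1)
step 1: (9, 1)  from 1·(8,1) + (1,0)
(x₁, y₁) = (9, 1);  9² − 80·1² = 1 ✓

9 1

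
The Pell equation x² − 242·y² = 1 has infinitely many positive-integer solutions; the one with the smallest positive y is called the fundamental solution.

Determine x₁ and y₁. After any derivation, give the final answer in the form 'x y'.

19601 1260

d=242: √d = [15; 1,1,3,1,14,1,3,1,1,30] (ℓ=10, even), read p_9/q_9
a_0=15:  p_0=15·1+0=15,  q_0=15·0+1=1
a_1=1:  p_1=1·15+1=16,  q_1=1·1+0=1
…
a_4=1:  p_4=1·109+31=140,  q_4=1·7+2=9
a_5=14:  p_5=14·140+109=2069,  q_5=14·9+7=133
…
a_8=1:  p_8=1·8696+2209=10905,  q_8=1·559+142=701
a_9=1:  p_9=1·10905+8696=19601,  q_9=1·701+559=1260
(x₁, y₁) = (19601, 1260);  19601² − 242·1260² = 1 ✓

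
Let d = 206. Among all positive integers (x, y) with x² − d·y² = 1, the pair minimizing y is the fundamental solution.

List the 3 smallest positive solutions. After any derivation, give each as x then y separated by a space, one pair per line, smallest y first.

d=206: √d = [14; 2,1,5,14,5,1,2,28] (ℓ=8, even), read p_7/q_7
a_0=14:  p_0=14·1+0=14,  q_0=14·0+1=1
…
a_2=1:  p_2=1·29+14=43,  q_2=1·2+1=3
…
a_4=14:  p_4=14·244+43=3459,  q_4=14·17+3=241
a_5=5:  p_5=5·3459+244=17539,  q_5=5·241+17=1222
a_6=1:  p_6=1·17539+3459=20998,  q_6=1·1222+241=1463
a_7=2:  p_7=2·20998+17539=59535,  q_7=2·1463+1222=4148
fundamental: x₁=59535, y₁=4148  (since 3544416225 − 206·17205904 = 1)
(x_2, y_2) = (59535·59535 + 206·4148·4148, 59535·4148 + 4148·59535) = (7088832449, 493902360)
(x_3, y_3) = (59535·7088832449 + 206·4148·493902360, 59535·493902360 + 4148·7088832449) = (844067279642895, 58808954001052)

59535 4148
7088832449 493902360
844067279642895 58808954001052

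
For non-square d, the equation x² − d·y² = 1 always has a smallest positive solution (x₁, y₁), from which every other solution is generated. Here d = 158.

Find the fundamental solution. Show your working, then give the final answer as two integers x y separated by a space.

7743 616

√158 = [12; 1,1,3,12,3,1,1,24, …], period ℓ=8 (even) → k=7
i=0: a=12 ⇒ p=12, q=1
i=1: a=1 ⇒ p=13, q=1
…
i=4: a=12 ⇒ p=1081, q=86
…
i=6: a=1 ⇒ p=4412, q=351
i=7: a=1 ⇒ p=7743, q=616
fundamental: x₁=7743, y₁=616  (since 59954049 − 158·379456 = 1)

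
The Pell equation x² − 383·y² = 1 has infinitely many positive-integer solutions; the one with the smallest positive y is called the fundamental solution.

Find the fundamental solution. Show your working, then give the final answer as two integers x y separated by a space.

18768 959

[19; 1,1,3,19,3,1,1,38] for √383; ℓ=8 ⇒ convergent index 7
step 0: (19, 1)  from 19·(1,0) + (0,1)
step 1: (20, 1)  from 1·(19,1) + (1,0)
step 2: (39, 2)  from 1·(20,1) + (19,1)
step 3: (137, 7)  from 3·(39,2) + (20,1)
…
step 5: (8063, 412)  from 3·(2642,135) + (137,7)
step 6: (10705, 547)  from 1·(8063,412) + (2642,135)
step 7: (18768, 959)  from 1·(10705,547) + (8063,412)
(x₁, y₁) = (18768, 959);  18768² − 383·959² = 1 ✓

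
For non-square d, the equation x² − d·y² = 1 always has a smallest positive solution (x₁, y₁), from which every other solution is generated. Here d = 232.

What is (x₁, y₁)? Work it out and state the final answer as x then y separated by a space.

d=232: √d = [15; 4,3,7,3,4,30] (ℓ=6, even), read p_5/q_5
i=0: a=15 ⇒ p=15, q=1
…
i=3: a=7 ⇒ p=1447, q=95
i=4: a=3 ⇒ p=4539, q=298
i=5: a=4 ⇒ p=19603, q=1287
→ (19603, 1287).  Check: 19603²=384277609, 232·1287²=384277608, difference 1.

19603 1287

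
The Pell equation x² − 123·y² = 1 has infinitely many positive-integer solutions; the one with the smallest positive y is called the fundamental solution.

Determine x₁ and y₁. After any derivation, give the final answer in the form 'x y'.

√123 → a₀=11, period (11,22); ℓ=2 even so k=1
step 0: (11, 1)  from 11·(1,0) + (0,1)
step 1: (122, 11)  from 11·(11,1) + (1,0)
→ (122, 11).  Check: 122²=14884, 123·11²=14883, difference 1.

122 11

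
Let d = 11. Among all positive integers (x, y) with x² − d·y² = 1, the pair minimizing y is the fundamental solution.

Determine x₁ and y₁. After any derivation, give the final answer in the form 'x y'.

[3; 3,6] for √11; ℓ=2 ⇒ convergent index 1
step 0: (3, 1)  from 3·(1,0) + (0,1)
step 1: (10, 3)  from 3·(3,1) + (1,0)
→ (10, 3).  Check: 10²=100, 11·3²=99, difference 1.

10 3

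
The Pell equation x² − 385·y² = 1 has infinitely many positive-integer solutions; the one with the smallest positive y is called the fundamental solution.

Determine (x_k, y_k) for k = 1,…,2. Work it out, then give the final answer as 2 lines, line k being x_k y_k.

[19; 1,1,1,1,1,…,1,1,38] for √385; ℓ=16 ⇒ convergent index 15
a_0=19:  p_0=19·1+0=19,  q_0=19·0+1=1
a_1=1:  p_1=1·19+1=20,  q_1=1·1+0=1
…
a_4=1:  p_4=1·59+39=98,  q_4=1·3+2=5
a_5=1:  p_5=1·98+59=157,  q_5=1·5+3=8
a_6=3:  p_6=3·157+98=569,  q_6=3·8+5=29
…
a_8=2:  p_8=2·726+569=2021,  q_8=2·37+29=103
a_9=1:  p_9=1·2021+726=2747,  q_9=1·103+37=140
a_10=3:  p_10=3·2747+2021=10262,  q_10=3·140+103=523
a_11=1:  p_11=1·10262+2747=13009,  q_11=1·523+140=663
a_12=1:  p_12=1·13009+10262=23271,  q_12=1·663+523=1186
a_13=1:  p_13=1·23271+13009=36280,  q_13=1·1186+663=1849
a_14=1:  p_14=1·36280+23271=59551,  q_14=1·1849+1186=3035
a_15=1:  p_15=1·59551+36280=95831,  q_15=1·3035+1849=4884
→ (95831, 4884).  Check: 95831²=9183580561, 385·4884²=9183580560, difference 1.
(x_2, y_2) = (95831·95831 + 385·4884·4884, 95831·4884 + 4884·95831) = (18367161121, 936077208)

95831 4884
18367161121 936077208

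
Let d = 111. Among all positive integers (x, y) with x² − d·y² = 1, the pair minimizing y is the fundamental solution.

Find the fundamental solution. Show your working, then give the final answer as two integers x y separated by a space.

295 28

d=111: √d = [10; 1,1,6,1,1,20] (ℓ=6, even), read p_5/q_5
k=0  a_k=10  p_k/q_k = 10/1
k=1  a_k=1  p_k/q_k = 11/1
k=2  a_k=1  p_k/q_k = 21/2
k=3  a_k=6  p_k/q_k = 137/13
k=4  a_k=1  p_k/q_k = 158/15
k=5  a_k=1  p_k/q_k = 295/28
→ (295, 28).  Check: 295²=87025, 111·28²=87024, difference 1.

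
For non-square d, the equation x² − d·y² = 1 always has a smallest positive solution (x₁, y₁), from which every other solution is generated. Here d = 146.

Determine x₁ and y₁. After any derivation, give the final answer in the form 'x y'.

145 12

√146 → a₀=12, period (12,24); ℓ=2 even so k=1
step 0: (12, 1)  from 12·(1,0) + (0,1)
step 1: (145, 12)  from 12·(12,1) + (1,0)
→ (145, 12).  Check: 145²=21025, 146·12²=21024, difference 1.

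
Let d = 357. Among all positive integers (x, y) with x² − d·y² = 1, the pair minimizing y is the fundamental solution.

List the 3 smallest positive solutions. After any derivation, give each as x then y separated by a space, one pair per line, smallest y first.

3401 180
23133601 1224360
157354750601 8328096540

d=357: √d = [18; 1,8,2,8,1,36] (ℓ=6, even), read p_5/q_5
k=0  a_k=18  p_k/q_k = 18/1
…
k=2  a_k=8  p_k/q_k = 170/9
k=3  a_k=2  p_k/q_k = 359/19
k=4  a_k=8  p_k/q_k = 3042/161
k=5  a_k=1  p_k/q_k = 3401/180
(x₁, y₁) = (3401, 180);  3401² − 357·180² = 1 ✓
(3401+180√357)^2 = 23133601 + 1224360√357
(3401+180√357)^3 = 157354750601 + 8328096540√357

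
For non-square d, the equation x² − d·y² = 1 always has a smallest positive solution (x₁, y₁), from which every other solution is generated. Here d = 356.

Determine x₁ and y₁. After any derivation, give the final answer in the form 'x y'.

500001 26500

[18; 1,6,1,1,2,…,6,1,36] for √356; ℓ=14 ⇒ convergent index 13
step 0: (18, 1)  from 18·(1,0) + (0,1)
…
step 2: (132, 7)  from 6·(19,1) + (18,1)
step 3: (151, 8)  from 1·(132,7) + (19,1)
step 4: (283, 15)  from 1·(151,8) + (132,7)
step 5: (717, 38)  from 2·(283,15) + (151,8)
step 6: (1000, 53)  from 1·(717,38) + (283,15)
…
step 10: (37868, 2007)  from 1·(28151,1492) + (9717,515)
step 11: (66019, 3499)  from 1·(37868,2007) + (28151,1492)
step 12: (433982, 23001)  from 6·(66019,3499) + (37868,2007)
step 13: (500001, 26500)  from 1·(433982,23001) + (66019,3499)
(x₁, y₁) = (500001, 26500);  500001² − 356·26500² = 1 ✓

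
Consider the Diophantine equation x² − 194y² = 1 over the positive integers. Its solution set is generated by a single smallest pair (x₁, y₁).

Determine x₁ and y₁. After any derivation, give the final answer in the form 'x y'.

195 14

√194 → a₀=13, period (1,12,1,26); ℓ=4 even so k=3
i=0: a=13 ⇒ p=13, q=1
…
i=2: a=12 ⇒ p=181, q=13
i=3: a=1 ⇒ p=195, q=14
fundamental: x₁=195, y₁=14  (since 38025 − 194·196 = 1)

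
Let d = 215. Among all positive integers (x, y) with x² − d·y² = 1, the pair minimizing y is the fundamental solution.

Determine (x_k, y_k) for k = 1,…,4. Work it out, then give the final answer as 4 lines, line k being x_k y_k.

√215 = [14; 1,1,1,28, …], period ℓ=4 (even) → k=3
k=0  a_k=14  p_k/q_k = 14/1
k=1  a_k=1  p_k/q_k = 15/1
k=2  a_k=1  p_k/q_k = 29/2
k=3  a_k=1  p_k/q_k = 44/3
(x₁, y₁) = (44, 3);  44² − 215·3² = 1 ✓
k=2:  x_2 = 44·44+215·3·3 = 3871,  y_2 = 44·3+3·44 = 264
k=3:  x_3 = 44·3871+215·3·264 = 340604,  y_3 = 44·264+3·3871 = 23229
k=4:  x_4 = 44·340604+215·3·23229 = 29969281,  y_4 = 44·23229+3·340604 = 2043888

44 3
3871 264
340604 23229
29969281 2043888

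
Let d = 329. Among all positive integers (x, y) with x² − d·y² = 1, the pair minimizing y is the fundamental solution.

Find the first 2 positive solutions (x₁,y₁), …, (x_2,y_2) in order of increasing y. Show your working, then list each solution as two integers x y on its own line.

[18; 7,4,2,1,1,4,1,1,2,4,7,36] for √329; ℓ=12 ⇒ convergent index 11
k=0  a_k=18  p_k/q_k = 18/1
k=1  a_k=7  p_k/q_k = 127/7
…
k=5  a_k=1  p_k/q_k = 2884/159
k=6  a_k=4  p_k/q_k = 13241/730
k=7  a_k=1  p_k/q_k = 16125/889
…
k=9  a_k=2  p_k/q_k = 74857/4127
k=10  a_k=4  p_k/q_k = 328794/18127
k=11  a_k=7  p_k/q_k = 2376415/131016
→ (2376415, 131016).  Check: 2376415²=5647348252225, 329·131016²=5647348252224, difference 1.
(x_2, y_2) = (2376415·2376415 + 329·131016·131016, 2376415·131016 + 131016·2376415) = (11294696504449, 622696775280)

2376415 131016
11294696504449 622696775280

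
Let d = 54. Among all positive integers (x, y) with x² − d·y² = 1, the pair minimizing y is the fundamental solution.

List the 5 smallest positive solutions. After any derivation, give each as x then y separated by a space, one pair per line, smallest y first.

[7; 2,1,6,1,2,14] for √54; ℓ=6 ⇒ convergent index 5
a_0=7:  p_0=7·1+0=7,  q_0=7·0+1=1
…
a_4=1:  p_4=1·147+22=169,  q_4=1·20+3=23
a_5=2:  p_5=2·169+147=485,  q_5=2·23+20=66
→ (485, 66).  Check: 485²=235225, 54·66²=235224, difference 1.
k=2:  x_2 = 485·485+54·66·66 = 470449,  y_2 = 485·66+66·485 = 64020
k=3:  x_3 = 485·470449+54·66·64020 = 456335045,  y_3 = 485·64020+66·470449 = 62099334
k=4:  x_4 = 485·456335045+54·66·62099334 = 442644523201,  y_4 = 485·62099334+66·456335045 = 60236289960
k=5:  x_5 = 485·442644523201+54·66·60236289960 = 429364731169925,  y_5 = 485·60236289960+66·442644523201 = 58429139161866

485 66
470449 64020
456335045 62099334
442644523201 60236289960
429364731169925 58429139161866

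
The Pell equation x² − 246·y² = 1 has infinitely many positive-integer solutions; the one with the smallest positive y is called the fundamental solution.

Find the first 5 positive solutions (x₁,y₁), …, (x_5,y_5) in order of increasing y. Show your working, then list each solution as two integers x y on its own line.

√246 = [15; 1,2,5,1,14,1,5,2,1,30, …], period ℓ=10 (even) → k=9
i=0: a=15 ⇒ p=15, q=1
i=1: a=1 ⇒ p=16, q=1
i=2: a=2 ⇒ p=47, q=3
i=3: a=5 ⇒ p=251, q=16
i=4: a=1 ⇒ p=298, q=19
i=5: a=14 ⇒ p=4423, q=282
i=6: a=1 ⇒ p=4721, q=301
i=7: a=5 ⇒ p=28028, q=1787
i=8: a=2 ⇒ p=60777, q=3875
i=9: a=1 ⇒ p=88805, q=5662
fundamental: x₁=88805, y₁=5662  (since 7886328025 − 246·32058244 = 1)
n=2: (88805,5662)∘(88805,5662) = (88805·88805+246·5662·5662, 88805·5662+5662·88805) = (15772656049,1005627820)
n=3: (15772656049,1005627820)∘(88805,5662) = (88805·15772656049+246·5662·1005627820, 88805·1005627820+5662·15772656049) = (2801381440774085,178609557104538)
n=4: (2801381440774085,178609557104538)∘(88805,5662) = (88805·2801381440774085+246·5662·178609557104538, 88805·178609557104538+5662·2801381440774085) = (497553357680112580801,31722843436331366360)
n=5: (497553357680112580801,31722843436331366360)∘(88805,5662) = (88805·497553357680112580801+246·5662·31722843436331366360, 88805·31722843436331366360+5662·497553357680112580801) = (88370451854763414035291525,5634294222548204422095062)

88805 5662
15772656049 1005627820
2801381440774085 178609557104538
497553357680112580801 31722843436331366360
88370451854763414035291525 5634294222548204422095062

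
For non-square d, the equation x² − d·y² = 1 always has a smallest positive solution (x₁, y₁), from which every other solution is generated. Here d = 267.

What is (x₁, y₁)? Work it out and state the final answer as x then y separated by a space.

[16; 2,1,15,1,2,32] for √267; ℓ=6 ⇒ convergent index 5
a_0=16:  p_0=16·1+0=16,  q_0=16·0+1=1
…
a_4=1:  p_4=1·768+49=817,  q_4=1·47+3=50
a_5=2:  p_5=2·817+768=2402,  q_5=2·50+47=147
(x₁, y₁) = (2402, 147);  2402² − 267·147² = 1 ✓

2402 147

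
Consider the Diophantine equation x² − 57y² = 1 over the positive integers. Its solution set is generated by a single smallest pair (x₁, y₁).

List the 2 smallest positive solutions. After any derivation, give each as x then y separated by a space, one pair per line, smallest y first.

d=57: √d = [7; 1,1,4,1,1,14] (ℓ=6, even), read p_5/q_5
i=0: a=7 ⇒ p=7, q=1
…
i=4: a=1 ⇒ p=83, q=11
i=5: a=1 ⇒ p=151, q=20
fundamental: x₁=151, y₁=20  (since 22801 − 57·400 = 1)
(x_2, y_2) = (151·151 + 57·20·20, 151·20 + 20·151) = (45601, 6040)

151 20
45601 6040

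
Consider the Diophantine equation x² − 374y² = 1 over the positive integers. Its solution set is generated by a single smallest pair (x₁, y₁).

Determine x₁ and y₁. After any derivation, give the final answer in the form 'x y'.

√374 = [19; 2,1,18,1,2,38, …], period ℓ=6 (even) → k=5
a_0=19:  p_0=19·1+0=19,  q_0=19·0+1=1
…
a_4=1:  p_4=1·1083+58=1141,  q_4=1·56+3=59
a_5=2:  p_5=2·1141+1083=3365,  q_5=2·59+56=174
(x₁, y₁) = (3365, 174);  3365² − 374·174² = 1 ✓

3365 174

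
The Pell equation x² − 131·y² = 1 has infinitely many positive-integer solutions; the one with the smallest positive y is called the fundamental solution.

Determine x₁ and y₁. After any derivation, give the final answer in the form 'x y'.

√131 = [11; 2,4,11,4,2,22, …], period ℓ=6 (even) → k=5
a_0=11:  p_0=11·1+0=11,  q_0=11·0+1=1
…
a_2=4:  p_2=4·23+11=103,  q_2=4·2+1=9
…
a_4=4:  p_4=4·1156+103=4727,  q_4=4·101+9=413
a_5=2:  p_5=2·4727+1156=10610,  q_5=2·413+101=927
(x₁, y₁) = (10610, 927);  10610² − 131·927² = 1 ✓

10610 927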